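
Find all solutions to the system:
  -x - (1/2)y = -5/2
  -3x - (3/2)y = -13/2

Row-reduce:
R1 ← R1 / (-1).
R2 ← R2 + 3·R1.
Row 2 reduces to 0 = 1, a contradiction. The system is inconsistent.

no solution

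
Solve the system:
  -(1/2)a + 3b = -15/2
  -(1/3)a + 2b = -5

infinitely many solutions

Row-reduce:
R1 ← R1 / (-1/2).
R2 ← R2 + 1/3·R1.
Rank is 1 with 2 unknowns, leaving b free.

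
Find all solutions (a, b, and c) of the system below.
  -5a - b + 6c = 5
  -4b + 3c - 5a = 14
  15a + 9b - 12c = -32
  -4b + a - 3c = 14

no solution

Row-reduce:
R1 ← R1 / (-5).
R2 ← R2 + 5·R1.
R3 ← R3 − 15·R1.
R4 ← R4 − 1·R1.
R2 ← R2 / (-3).
R1 ← R1 − 1/5·R2.
R3 ← R3 − 6·R2.
R4 ← R4 + 21/5·R2.
Swap R3 and R4.
R3 ← R3 / (12/5).
R1 ← R1 + 7/5·R3.
R2 ← R2 − 1·R3.
Row 4 reduces to 0 = 1, a contradiction. The system is inconsistent.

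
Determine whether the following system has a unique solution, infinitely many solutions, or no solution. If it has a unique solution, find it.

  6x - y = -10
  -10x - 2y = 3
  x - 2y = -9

no solution

Row-reduce:
R1 ← R1 / (6).
R2 ← R2 + 10·R1.
R3 ← R3 − 1·R1.
R2 ← R2 / (-11/3).
R1 ← R1 + 1/6·R2.
R3 ← R3 + 11/6·R2.
Row 3 reduces to 0 = -1/2, a contradiction. The system is inconsistent.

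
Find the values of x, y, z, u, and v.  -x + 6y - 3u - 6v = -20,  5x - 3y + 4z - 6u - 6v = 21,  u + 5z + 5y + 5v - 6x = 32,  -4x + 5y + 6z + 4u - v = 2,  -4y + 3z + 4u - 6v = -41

Row-reduce the augmented matrix:
R1 ← R1 / (-1).
R2 ← R2 − 5·R1.
R3 ← R3 + 6·R1.
R4 ← R4 + 4·R1.
R2 ← R2 / (27).
R1 ← R1 + 6·R2.
R3 ← R3 + 31·R2.
R4 ← R4 + 19·R2.
R5 ← R5 + 4·R2.
R3 ← R3 / (259/27).
R1 ← R1 − 8/9·R3.
R2 ← R2 − 4/27·R3.
R4 ← R4 − 238/27·R3.
R5 ← R5 − 97/27·R3.
R4 ← R4 / (219/37).
R1 ← R1 + 309/259·R4.
R2 ← R2 + 181/259·R4.
R3 ← R3 + 138/259·R4.
R5 ← R5 − 726/259·R4.
R5 ← R5 / (-5237/511).
R1 ← R1 + 1215/511·R5.
R2 ← R2 + 801/511·R5.
R3 ← R3 + 111/511·R5.
R4 ← R4 + 25/73·R5.
Reading off the reduced rows gives x = 5, y = 2, z = 5, u = -3, v = 6.

x = 5, y = 2, z = 5, u = -3, v = 6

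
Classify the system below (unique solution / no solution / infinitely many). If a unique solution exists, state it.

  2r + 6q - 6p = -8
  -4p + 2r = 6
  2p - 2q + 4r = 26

p = 1, q = -2, r = 5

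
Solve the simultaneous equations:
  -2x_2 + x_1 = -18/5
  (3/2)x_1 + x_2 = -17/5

Row-reduce the augmented matrix:
R2 ← R2 − 3/2·R1.
R2 ← R2 / (4).
R1 ← R1 + 2·R2.
Reading off the reduced rows gives x_1 = -13/5, x_2 = 1/2.

x_1 = -13/5, x_2 = 1/2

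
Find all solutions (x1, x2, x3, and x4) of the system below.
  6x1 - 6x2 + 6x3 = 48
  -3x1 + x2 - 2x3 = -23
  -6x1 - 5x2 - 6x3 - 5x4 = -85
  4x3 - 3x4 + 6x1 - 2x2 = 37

x1 = 5, x2 = 2, x3 = 5, x4 = 3

Row-reduce the augmented matrix:
R1 ← R1 / (6).
R2 ← R2 + 3·R1.
R3 ← R3 + 6·R1.
R4 ← R4 − 6·R1.
R2 ← R2 / (-2).
R1 ← R1 + 1·R2.
R3 ← R3 + 11·R2.
R4 ← R4 − 4·R2.
R3 ← R3 / (-11/2).
R1 ← R1 − 1/2·R3.
R2 ← R2 + 1/2·R3.
R4 ← R4 / (-3).
R1 ← R1 + 5/11·R4.
R2 ← R2 − 5/11·R4.
R3 ← R3 − 10/11·R4.
Reading off the reduced rows gives x1 = 5, x2 = 2, x3 = 5, x4 = 3.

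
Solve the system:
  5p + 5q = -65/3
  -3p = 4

Row-reduce the augmented matrix:
R1 ← R1 / (5).
R2 ← R2 + 3·R1.
R2 ← R2 / (3).
R1 ← R1 − 1·R2.
Reading off the reduced rows gives p = -4/3, q = -3.

p = -4/3, q = -3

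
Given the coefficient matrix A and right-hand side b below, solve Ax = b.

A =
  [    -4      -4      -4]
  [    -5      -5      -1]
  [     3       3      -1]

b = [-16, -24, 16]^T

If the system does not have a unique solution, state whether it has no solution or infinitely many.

Row-reduce:
R1 ← R1 / (-4).
R2 ← R2 + 5·R1.
R3 ← R3 − 3·R1.
R2 ← R2 / (4).
R1 ← R1 − 1·R2.
R3 ← R3 + 4·R2.
Rank is 2 with 3 unknowns, leaving x_2 free.

infinitely many solutions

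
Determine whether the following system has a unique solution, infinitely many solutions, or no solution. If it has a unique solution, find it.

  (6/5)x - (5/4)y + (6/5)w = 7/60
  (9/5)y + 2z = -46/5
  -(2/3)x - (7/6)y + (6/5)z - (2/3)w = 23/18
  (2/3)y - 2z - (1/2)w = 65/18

Row-reduce the augmented matrix:
R1 ← R1 / (6/5).
R3 ← R3 + 2/3·R1.
R2 ← R2 / (9/5).
R1 ← R1 + 25/24·R2.
R3 ← R3 + 67/36·R2.
R4 ← R4 − 2/3·R2.
R3 ← R3 / (2647/810).
R1 ← R1 − 125/108·R3.
R2 ← R2 − 10/9·R3.
R4 ← R4 + 74/27·R3.
R4 ← R4 / (-1/2).
R1 ← R1 − 1·R4.
Reading off the reduced rows gives x = -2, y = -7/3, z = -5/2, w = -1/3.

x = -2, y = -7/3, z = -5/2, w = -1/3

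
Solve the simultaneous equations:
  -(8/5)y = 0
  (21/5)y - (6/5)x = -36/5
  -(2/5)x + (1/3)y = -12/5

x = 6, y = 0

Row-reduce the augmented matrix:
Swap R1 and R2.
R1 ← R1 / (-6/5).
R3 ← R3 + 2/5·R1.
R2 ← R2 / (-8/5).
R1 ← R1 + 7/2·R2.
R3 ← R3 + 16/15·R2.
R3 reduces to 0 = 0, so the extra equation is consistent.
Reading off the reduced rows gives x = 6, y = 0.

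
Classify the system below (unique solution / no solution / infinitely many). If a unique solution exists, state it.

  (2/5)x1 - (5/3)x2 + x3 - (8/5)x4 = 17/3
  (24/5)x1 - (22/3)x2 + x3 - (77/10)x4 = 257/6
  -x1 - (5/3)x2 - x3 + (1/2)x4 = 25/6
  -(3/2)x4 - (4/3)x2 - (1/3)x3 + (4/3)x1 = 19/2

no solution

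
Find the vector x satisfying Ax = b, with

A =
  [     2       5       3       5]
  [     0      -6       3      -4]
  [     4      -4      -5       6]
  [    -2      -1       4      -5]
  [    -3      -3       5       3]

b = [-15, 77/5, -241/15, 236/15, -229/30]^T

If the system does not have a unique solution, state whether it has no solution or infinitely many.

x_1 = 1/2, x_2 = -2/5, x_3 = 1/3, x_4 = -3

Row-reduce the augmented matrix:
R1 ← R1 / (2).
R3 ← R3 − 4·R1.
R4 ← R4 + 2·R1.
R5 ← R5 + 3·R1.
R2 ← R2 / (-6).
R1 ← R1 − 5/2·R2.
R3 ← R3 + 14·R2.
R4 ← R4 − 4·R2.
R5 ← R5 − 9/2·R2.
R3 ← R3 / (-18).
R1 ← R1 − 11/4·R3.
R2 ← R2 + 1/2·R3.
R4 ← R4 − 9·R3.
R5 ← R5 − 47/4·R3.
Swap R4 and R5.
R4 ← R4 / (593/54).
R1 ← R1 − 89/54·R4.
R2 ← R2 − 14/27·R4.
R3 ← R3 + 8/27·R4.
R5 reduces to 0 = 0, so the extra equation is consistent.
Reading off the reduced rows gives x_1 = 1/2, x_2 = -2/5, x_3 = 1/3, x_4 = -3.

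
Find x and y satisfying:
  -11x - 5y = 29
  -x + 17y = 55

x = -4, y = 3

From equation 2: x = -55 + 17·y.
Substitute into equation 1 and solve: y = 3.
Then x = -4.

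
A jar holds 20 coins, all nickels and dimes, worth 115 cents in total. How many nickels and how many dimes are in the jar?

Let n = nickels, d = dimes.
  n + d = 20
  5n + 10d = 115
Row-reduce the augmented matrix:
R2 ← R2 − 5·R1.
R2 ← R2 / (5).
R1 ← R1 − 1·R2.
Reading off the reduced rows gives n = 17, d = 3.

nickels: 17, dimes: 3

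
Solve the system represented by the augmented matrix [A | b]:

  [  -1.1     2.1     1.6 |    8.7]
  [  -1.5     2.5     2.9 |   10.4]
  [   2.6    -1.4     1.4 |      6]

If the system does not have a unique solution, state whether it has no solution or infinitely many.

Row-reduce the augmented matrix:
R1 ← R1 / (-11/10).
R2 ← R2 + 3/2·R1.
R3 ← R3 − 13/5·R1.
R2 ← R2 / (-4/11).
R1 ← R1 + 21/11·R2.
R3 ← R3 − 196/55·R2.
R3 ← R3 / (611/50).
R1 ← R1 + 209/40·R3.
R2 ← R2 + 79/40·R3.
Reading off the reduced rows gives x_1 = 5, x_2 = 6, x_3 = 1.

x_1 = 5, x_2 = 6, x_3 = 1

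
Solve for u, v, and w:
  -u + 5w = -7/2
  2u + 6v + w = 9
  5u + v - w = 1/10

Row-reduce the augmented matrix:
R1 ← R1 / (-1).
R2 ← R2 − 2·R1.
R3 ← R3 − 5·R1.
R2 ← R2 / (6).
R3 ← R3 − 1·R2.
R3 ← R3 / (133/6).
R1 ← R1 + 5·R3.
R2 ← R2 − 11/6·R3.
Reading off the reduced rows gives u = -1/2, v = 9/5, w = -4/5.

u = -1/2, v = 9/5, w = -4/5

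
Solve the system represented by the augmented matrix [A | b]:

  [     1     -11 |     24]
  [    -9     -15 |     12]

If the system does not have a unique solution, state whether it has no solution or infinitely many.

From equation 1: x_1 = 24 + 11·x_2.
Substitute into equation 2 and solve: x_2 = -2.
Then x_1 = 2.

x_1 = 2, x_2 = -2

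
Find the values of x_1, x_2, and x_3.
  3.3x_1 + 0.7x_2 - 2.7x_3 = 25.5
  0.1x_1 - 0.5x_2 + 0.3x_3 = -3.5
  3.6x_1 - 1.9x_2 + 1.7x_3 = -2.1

x_1 = 4, x_2 = 6, x_3 = -3

Row-reduce the augmented matrix:
R1 ← R1 / (33/10).
R2 ← R2 − 1/10·R1.
R3 ← R3 − 18/5·R1.
R2 ← R2 / (-86/165).
R1 ← R1 − 7/33·R2.
R3 ← R3 + 293/110·R2.
R3 ← R3 / (2317/860).
R1 ← R1 + 57/86·R3.
R2 ← R2 + 63/86·R3.
Reading off the reduced rows gives x_1 = 4, x_2 = 6, x_3 = -3.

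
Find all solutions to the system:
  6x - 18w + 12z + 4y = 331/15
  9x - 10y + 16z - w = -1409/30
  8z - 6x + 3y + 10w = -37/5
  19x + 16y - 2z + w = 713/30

x = -1, y = 8/3, z = -4/5, w = -3/2

Row-reduce the augmented matrix:
R1 ← R1 / (6).
R2 ← R2 − 9·R1.
R3 ← R3 + 6·R1.
R4 ← R4 − 19·R1.
R2 ← R2 / (-16).
R1 ← R1 − 2/3·R2.
R3 ← R3 − 7·R2.
R4 ← R4 − 10/3·R2.
R3 ← R3 / (153/8).
R1 ← R1 − 23/12·R3.
R2 ← R2 − 1/8·R3.
R4 ← R4 + 485/12·R3.
R4 ← R4 / (3598/51).
R1 ← R1 + 115/51·R4.
R2 ← R2 + 28/17·R4.
R3 ← R3 − 3/17·R4.
Reading off the reduced rows gives x = -1, y = 8/3, z = -4/5, w = -3/2.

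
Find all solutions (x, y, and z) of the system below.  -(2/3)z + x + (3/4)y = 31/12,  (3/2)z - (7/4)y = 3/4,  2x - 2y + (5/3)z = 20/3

Row-reduce:
R3 ← R3 − 2·R1.
R2 ← R2 / (-7/4).
R1 ← R1 − 3/4·R2.
R3 ← R3 + 7/2·R2.
Rank is 2 with 3 unknowns, leaving z free.

infinitely many solutions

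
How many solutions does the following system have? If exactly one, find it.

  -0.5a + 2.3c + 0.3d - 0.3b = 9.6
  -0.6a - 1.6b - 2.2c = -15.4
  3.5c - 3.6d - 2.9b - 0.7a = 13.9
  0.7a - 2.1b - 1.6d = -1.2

Row-reduce the augmented matrix:
R1 ← R1 / (-1/2).
R2 ← R2 + 3/5·R1.
R3 ← R3 + 7/10·R1.
R4 ← R4 − 7/10·R1.
R2 ← R2 / (-31/25).
R1 ← R1 − 3/5·R2.
R3 ← R3 + 62/25·R2.
R4 ← R4 + 63/25·R2.
R3 ← R3 / (51/5).
R1 ← R1 + 7·R3.
R2 ← R2 − 4·R3.
R4 ← R4 − 133/10·R3.
R4 ← R4 / (40627/10540).
R1 ← R1 + 3203/1054·R4.
R2 ← R2 − 835/527·R4.
R3 ← R3 + 11/34·R4.
Reading off the reduced rows gives a = 2, b = 2, c = 5, d = -1.

a = 2, b = 2, c = 5, d = -1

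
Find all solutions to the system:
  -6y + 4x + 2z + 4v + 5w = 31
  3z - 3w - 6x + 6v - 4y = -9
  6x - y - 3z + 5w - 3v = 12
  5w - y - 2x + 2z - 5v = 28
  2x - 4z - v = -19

Row-reduce the augmented matrix:
R1 ← R1 / (4).
R2 ← R2 + 6·R1.
R3 ← R3 − 6·R1.
R4 ← R4 + 2·R1.
R5 ← R5 − 2·R1.
R2 ← R2 / (-13).
R1 ← R1 + 3/2·R2.
R3 ← R3 − 8·R2.
R4 ← R4 + 4·R2.
R5 ← R5 − 3·R2.
R3 ← R3 / (-30/13).
R1 ← R1 + 5/26·R3.
R2 ← R2 + 6/13·R3.
R4 ← R4 − 15/13·R3.
R5 ← R5 + 47/13·R3.
R4 ← R4 / (25/4).
R1 ← R1 − 17/24·R4.
R2 ← R2 + 2/5·R4.
R3 ← R3 + 7/60·R4.
R5 ← R5 + 113/60·R4.
R5 ← R5 / (1/25).
R1 ← R1 − 3/5·R5.
R2 ← R2 + 27/25·R5.
R3 ← R3 − 14/25·R5.
R4 ← R4 + 6/5·R5.
Reading off the reduced rows gives x = 2, y = 0, z = 6, w = 3, v = -1.

x = 2, y = 0, z = 6, w = 3, v = -1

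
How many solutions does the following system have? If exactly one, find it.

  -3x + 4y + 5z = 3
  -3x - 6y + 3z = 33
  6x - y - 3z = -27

Row-reduce the augmented matrix:
R1 ← R1 / (-3).
R2 ← R2 + 3·R1.
R3 ← R3 − 6·R1.
R2 ← R2 / (-10).
R1 ← R1 + 4/3·R2.
R3 ← R3 − 7·R2.
R3 ← R3 / (28/5).
R1 ← R1 + 7/5·R3.
R2 ← R2 − 1/5·R3.
Reading off the reduced rows gives x = -5, y = -3, z = 0.

x = -5, y = -3, z = 0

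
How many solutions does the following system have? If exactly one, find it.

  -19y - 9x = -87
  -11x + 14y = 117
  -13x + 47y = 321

Row-reduce the augmented matrix:
R1 ← R1 / (-9).
R2 ← R2 + 11·R1.
R3 ← R3 + 13·R1.
R2 ← R2 / (335/9).
R1 ← R1 − 19/9·R2.
R3 ← R3 − 670/9·R2.
R3 reduces to 0 = 0, so the extra equation is consistent.
Reading off the reduced rows gives x = -3, y = 6.

x = -3, y = 6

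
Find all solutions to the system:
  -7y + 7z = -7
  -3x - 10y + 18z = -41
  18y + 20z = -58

Row-reduce the augmented matrix:
Swap R1 and R2.
R1 ← R1 / (-3).
R2 ← R2 / (-7).
R1 ← R1 − 10/3·R2.
R3 ← R3 − 18·R2.
R3 ← R3 / (38).
R1 ← R1 + 8/3·R3.
R2 ← R2 + 1·R3.
Reading off the reduced rows gives x = 5, y = -1, z = -2.

x = 5, y = -1, z = -2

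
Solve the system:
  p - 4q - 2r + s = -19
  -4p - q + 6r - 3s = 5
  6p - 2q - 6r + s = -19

Row-reduce:
R2 ← R2 + 4·R1.
R3 ← R3 − 6·R1.
R2 ← R2 / (-17).
R1 ← R1 + 4·R2.
R3 ← R3 − 22·R2.
R3 ← R3 / (58/17).
R1 ← R1 + 26/17·R3.
R2 ← R2 − 2/17·R3.
Rank is 3 with 4 unknowns, leaving s free.

infinitely many solutions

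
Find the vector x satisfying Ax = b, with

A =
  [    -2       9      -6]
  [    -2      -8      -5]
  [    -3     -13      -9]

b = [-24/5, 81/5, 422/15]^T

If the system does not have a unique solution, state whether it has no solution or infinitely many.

x_1 = 7/5, x_2 = -4/3, x_3 = -5/3

Row-reduce the augmented matrix:
R1 ← R1 / (-2).
R2 ← R2 + 2·R1.
R3 ← R3 + 3·R1.
R2 ← R2 / (-17).
R1 ← R1 + 9/2·R2.
R3 ← R3 + 53/2·R2.
R3 ← R3 / (-53/34).
R1 ← R1 − 93/34·R3.
R2 ← R2 + 1/17·R3.
Reading off the reduced rows gives x_1 = 7/5, x_2 = -4/3, x_3 = -5/3.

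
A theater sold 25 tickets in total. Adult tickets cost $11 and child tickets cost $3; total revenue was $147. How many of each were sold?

adult tickets: 9, child tickets: 16

Let a = adult tickets, c = child tickets.
  c + a = 25
  11a + 3c = 147
From equation 1: a = 25 − c.
Substitute into equation 2 and solve: c = 16.
Then a = 9.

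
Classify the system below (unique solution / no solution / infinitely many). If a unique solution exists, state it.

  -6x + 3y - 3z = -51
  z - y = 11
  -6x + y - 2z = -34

Row-reduce the augmented matrix:
R1 ← R1 / (-6).
R3 ← R3 + 6·R1.
R2 ← R2 / (-1).
R1 ← R1 + 1/2·R2.
R3 ← R3 + 2·R2.
R3 ← R3 / (-1).
R2 ← R2 + 1·R3.
Reading off the reduced rows gives x = 3, y = -6, z = 5.

x = 3, y = -6, z = 5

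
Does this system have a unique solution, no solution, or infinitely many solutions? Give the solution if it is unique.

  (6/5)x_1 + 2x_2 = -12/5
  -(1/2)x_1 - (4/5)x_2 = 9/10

x_1 = 3, x_2 = -3

Row-reduce the augmented matrix:
R1 ← R1 / (6/5).
R2 ← R2 + 1/2·R1.
R2 ← R2 / (1/30).
R1 ← R1 − 5/3·R2.
Reading off the reduced rows gives x_1 = 3, x_2 = -3.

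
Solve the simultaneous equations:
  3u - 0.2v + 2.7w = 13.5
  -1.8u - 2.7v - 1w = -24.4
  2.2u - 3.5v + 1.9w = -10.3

u = 4, v = 6, w = 1

Row-reduce the augmented matrix:
R1 ← R1 / (3).
R2 ← R2 + 9/5·R1.
R3 ← R3 − 11/5·R1.
R2 ← R2 / (-141/50).
R1 ← R1 + 1/15·R2.
R3 ← R3 + 503/150·R2.
R3 ← R3 / (-3457/4230).
R1 ← R1 − 749/846·R3.
R2 ← R2 + 31/141·R3.
Reading off the reduced rows gives u = 4, v = 6, w = 1.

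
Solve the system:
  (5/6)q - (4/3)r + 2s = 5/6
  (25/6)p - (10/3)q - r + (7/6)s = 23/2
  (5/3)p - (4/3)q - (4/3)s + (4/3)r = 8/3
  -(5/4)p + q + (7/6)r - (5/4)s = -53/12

Row-reduce:
Swap R1 and R2.
R1 ← R1 / (25/6).
R3 ← R3 − 5/3·R1.
R4 ← R4 + 5/4·R1.
R2 ← R2 / (5/6).
R1 ← R1 + 4/5·R2.
R3 ← R3 / (26/15).
R1 ← R1 + 38/25·R3.
R2 ← R2 + 8/5·R3.
R4 ← R4 − 13/15·R3.
Rank is 3 with 4 unknowns, leaving s free.

infinitely many solutions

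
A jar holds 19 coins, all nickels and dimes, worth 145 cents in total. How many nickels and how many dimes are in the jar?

Let n = nickels, d = dimes.
  n + d = 19
  5n + 10d = 145
Row-reduce the augmented matrix:
R2 ← R2 − 5·R1.
R2 ← R2 / (5).
R1 ← R1 − 1·R2.
Reading off the reduced rows gives n = 9, d = 10.

nickels: 9, dimes: 10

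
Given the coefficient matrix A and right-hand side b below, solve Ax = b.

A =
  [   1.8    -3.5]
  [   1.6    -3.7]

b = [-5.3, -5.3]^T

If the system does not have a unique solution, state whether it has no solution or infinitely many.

x_1 = -1, x_2 = 1

Row-reduce the augmented matrix:
R1 ← R1 / (9/5).
R2 ← R2 − 8/5·R1.
R2 ← R2 / (-53/90).
R1 ← R1 + 35/18·R2.
Reading off the reduced rows gives x_1 = -1, x_2 = 1.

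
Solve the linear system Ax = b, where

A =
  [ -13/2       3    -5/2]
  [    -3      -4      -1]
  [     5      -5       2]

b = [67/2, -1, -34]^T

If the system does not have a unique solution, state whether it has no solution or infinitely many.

infinitely many solutions

Row-reduce:
R1 ← R1 / (-13/2).
R2 ← R2 + 3·R1.
R3 ← R3 − 5·R1.
R2 ← R2 / (-70/13).
R1 ← R1 + 6/13·R2.
R3 ← R3 + 35/13·R2.
Rank is 2 with 3 unknowns, leaving x_3 free.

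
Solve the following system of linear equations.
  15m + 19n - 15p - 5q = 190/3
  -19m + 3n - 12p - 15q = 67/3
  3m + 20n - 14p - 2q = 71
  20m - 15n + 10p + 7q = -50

Row-reduce the augmented matrix:
R1 ← R1 / (15).
R2 ← R2 + 19·R1.
R3 ← R3 − 3·R1.
R4 ← R4 − 20·R1.
R2 ← R2 / (406/15).
R1 ← R1 − 19/15·R2.
R3 ← R3 − 81/5·R2.
R4 ← R4 + 121/3·R2.
R3 ← R3 / (3067/406).
R1 ← R1 − 183/406·R3.
R2 ← R2 + 465/406·R3.
R4 ← R4 + 6575/406·R3.
R4 ← R4 / (21794/3067).
R1 ← R1 + 114/3067·R4.
R2 ← R2 − 3055/3067·R4.
R3 ← R3 − 4778/3067·R4.
Reading off the reduced rows gives m = -1/3, n = 5/3, p = -3, q = 5/3.

m = -1/3, n = 5/3, p = -3, q = 5/3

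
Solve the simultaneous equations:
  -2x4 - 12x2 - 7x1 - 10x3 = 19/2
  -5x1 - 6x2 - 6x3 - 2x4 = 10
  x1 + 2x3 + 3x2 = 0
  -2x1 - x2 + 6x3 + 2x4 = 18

no solution

Row-reduce:
R1 ← R1 / (-7).
R2 ← R2 + 5·R1.
R3 ← R3 − 1·R1.
R4 ← R4 + 2·R1.
R2 ← R2 / (18/7).
R1 ← R1 − 12/7·R2.
R3 ← R3 − 9/7·R2.
R4 ← R4 − 17/7·R2.
Swap R3 and R4.
R3 ← R3 / (70/9).
R1 ← R1 − 2/3·R3.
R2 ← R2 − 4/9·R3.
Row 4 reduces to 0 = -1/4, a contradiction. The system is inconsistent.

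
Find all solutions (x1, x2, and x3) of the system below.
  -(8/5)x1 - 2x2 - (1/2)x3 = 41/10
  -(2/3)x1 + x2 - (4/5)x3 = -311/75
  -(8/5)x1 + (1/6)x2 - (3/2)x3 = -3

Row-reduce the augmented matrix:
R1 ← R1 / (-8/5).
R2 ← R2 + 2/3·R1.
R3 ← R3 + 8/5·R1.
R2 ← R2 / (11/6).
R1 ← R1 − 5/4·R2.
R3 ← R3 − 13/6·R2.
R3 ← R3 / (-397/1320).
R1 ← R1 − 63/88·R3.
R2 ← R2 + 71/220·R3.
Reading off the reduced rows gives x1 = 1, x2 = -3, x3 = 3/5.

x1 = 1, x2 = -3, x3 = 3/5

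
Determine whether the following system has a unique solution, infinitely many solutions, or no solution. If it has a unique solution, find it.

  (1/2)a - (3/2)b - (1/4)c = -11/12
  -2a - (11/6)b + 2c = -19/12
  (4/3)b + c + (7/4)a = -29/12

a = -1, b = 1/2, c = -4/3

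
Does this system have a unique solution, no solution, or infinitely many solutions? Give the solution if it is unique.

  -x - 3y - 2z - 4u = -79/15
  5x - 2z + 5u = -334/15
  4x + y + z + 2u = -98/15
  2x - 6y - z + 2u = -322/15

x = -7/3, y = 2, z = 14/5, u = -1

Row-reduce the augmented matrix:
R1 ← R1 / (-1).
R2 ← R2 − 5·R1.
R3 ← R3 − 4·R1.
R4 ← R4 − 2·R1.
R2 ← R2 / (-15).
R1 ← R1 − 3·R2.
R3 ← R3 + 11·R2.
R4 ← R4 + 12·R2.
R3 ← R3 / (9/5).
R1 ← R1 + 2/5·R3.
R2 ← R2 − 4/5·R3.
R4 ← R4 − 23/5·R3.
R4 ← R4 / (41/3).
R1 ← R1 − 1/3·R4.
R2 ← R2 − 7/3·R4.
R3 ← R3 + 5/3·R4.
Reading off the reduced rows gives x = -7/3, y = 2, z = 14/5, u = -1.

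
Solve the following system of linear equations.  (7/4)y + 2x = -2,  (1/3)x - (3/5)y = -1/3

x = -1, y = 0

Row-reduce the augmented matrix:
R1 ← R1 / (2).
R2 ← R2 − 1/3·R1.
R2 ← R2 / (-107/120).
R1 ← R1 − 7/8·R2.
Reading off the reduced rows gives x = -1, y = 0.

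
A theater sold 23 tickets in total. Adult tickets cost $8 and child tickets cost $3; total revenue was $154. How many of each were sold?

adult tickets: 17, child tickets: 6

Let a = adult tickets, c = child tickets.
  a + c = 23
  3c + 8a = 154
Row-reduce the augmented matrix:
R2 ← R2 − 8·R1.
R2 ← R2 / (-5).
R1 ← R1 − 1·R2.
Reading off the reduced rows gives a = 17, c = 6.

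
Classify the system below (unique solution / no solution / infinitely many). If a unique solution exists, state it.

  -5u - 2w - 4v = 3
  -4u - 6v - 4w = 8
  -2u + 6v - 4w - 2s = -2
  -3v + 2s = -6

Row-reduce the augmented matrix:
R1 ← R1 / (-5).
R2 ← R2 + 4·R1.
R3 ← R3 + 2·R1.
R2 ← R2 / (-14/5).
R1 ← R1 − 4/5·R2.
R3 ← R3 − 38/5·R2.
R4 ← R4 + 3·R2.
R3 ← R3 / (-68/7).
R1 ← R1 + 2/7·R3.
R2 ← R2 − 6/7·R3.
R4 ← R4 − 18/7·R3.
R4 ← R4 / (25/17).
R1 ← R1 − 1/17·R4.
R2 ← R2 + 3/17·R4.
R3 ← R3 − 7/34·R4.
Reading off the reduced rows gives u = 1, v = -2, w = 0, s = -6.

u = 1, v = -2, w = 0, s = -6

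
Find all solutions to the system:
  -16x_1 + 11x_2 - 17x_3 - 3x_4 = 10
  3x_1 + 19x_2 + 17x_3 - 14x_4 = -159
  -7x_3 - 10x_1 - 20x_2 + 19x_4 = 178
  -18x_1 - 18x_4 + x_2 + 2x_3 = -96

x_1 = -1, x_2 = -2, x_3 = -2, x_4 = 6

Row-reduce the augmented matrix:
R1 ← R1 / (-16).
R2 ← R2 − 3·R1.
R3 ← R3 + 10·R1.
R4 ← R4 + 18·R1.
R2 ← R2 / (337/16).
R1 ← R1 + 11/16·R2.
R3 ← R3 + 215/8·R2.
R4 ← R4 + 91/8·R2.
R3 ← R3 / (7161/337).
R1 ← R1 − 510/337·R3.
R2 ← R2 − 221/337·R3.
R4 ← R4 − 9633/337·R3.
R4 ← R4 / (-61048/2387).
R1 ← R1 + 1077/2387·R4.
R2 ← R2 + 5458/7161·R4.
R3 ← R3 − 773/7161·R4.
Reading off the reduced rows gives x_1 = -1, x_2 = -2, x_3 = -2, x_4 = 6.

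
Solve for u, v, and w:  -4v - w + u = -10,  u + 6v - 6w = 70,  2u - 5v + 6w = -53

u = 4, v = 5, w = -6

Row-reduce the augmented matrix:
R2 ← R2 − 1·R1.
R3 ← R3 − 2·R1.
R2 ← R2 / (10).
R1 ← R1 + 4·R2.
R3 ← R3 − 3·R2.
R3 ← R3 / (19/2).
R1 ← R1 + 3·R3.
R2 ← R2 + 1/2·R3.
Reading off the reduced rows gives u = 4, v = 5, w = -6.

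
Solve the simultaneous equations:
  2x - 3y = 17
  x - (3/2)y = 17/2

Row-reduce:
R1 ← R1 / (2).
R2 ← R2 − 1·R1.
Rank is 1 with 2 unknowns, leaving y free.

infinitely many solutions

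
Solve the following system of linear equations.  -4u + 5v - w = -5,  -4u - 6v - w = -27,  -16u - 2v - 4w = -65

no solution

Row-reduce:
R1 ← R1 / (-4).
R2 ← R2 + 4·R1.
R3 ← R3 + 16·R1.
R2 ← R2 / (-11).
R1 ← R1 + 5/4·R2.
R3 ← R3 + 22·R2.
Row 3 reduces to 0 = -1, a contradiction. The system is inconsistent.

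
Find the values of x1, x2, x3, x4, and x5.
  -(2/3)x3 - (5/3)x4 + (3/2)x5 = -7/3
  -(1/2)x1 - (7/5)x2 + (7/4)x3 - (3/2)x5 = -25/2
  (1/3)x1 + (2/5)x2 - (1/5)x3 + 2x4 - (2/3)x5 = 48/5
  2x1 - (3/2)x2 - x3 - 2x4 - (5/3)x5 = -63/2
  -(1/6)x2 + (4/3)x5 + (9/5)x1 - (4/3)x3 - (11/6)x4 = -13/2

x1 = 0, x2 = 5, x3 = 2, x4 = 6, x5 = 6

Row-reduce the augmented matrix:
Swap R1 and R2.
R1 ← R1 / (-1/2).
R3 ← R3 − 1/3·R1.
R4 ← R4 − 2·R1.
R5 ← R5 − 9/5·R1.
Swap R2 and R3.
R2 ← R2 / (-8/15).
R1 ← R1 − 14/5·R2.
R4 ← R4 + 71/10·R2.
R5 ← R5 + 781/150·R2.
R3 ← R3 / (-2/3).
R1 ← R1 − 63/40·R3.
R2 ← R2 + 29/16·R3.
R4 ← R4 + 1099/160·R3.
R5 ← R5 + 10729/2400·R3.
R4 ← R4 / (-733/64).
R1 ← R1 − 105/16·R4.
R2 ← R2 − 25/32·R4.
R3 ← R3 − 5/2·R4.
R5 ← R5 + 1955/192·R4.
R5 ← R5 / (1963243/659700).
R1 ← R1 + 10047/3665·R5.
R2 ← R2 + 2236/2199·R5.
R3 ← R3 + 5396/2199·R5.
R4 ← R4 − 1793/21990·R5.
Reading off the reduced rows gives x1 = 0, x2 = 5, x3 = 2, x4 = 6, x5 = 6.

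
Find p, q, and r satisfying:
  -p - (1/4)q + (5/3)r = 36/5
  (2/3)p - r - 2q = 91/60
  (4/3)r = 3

p = -11/4, q = -14/5, r = 9/4

Row-reduce the augmented matrix:
R1 ← R1 / (-1).
R2 ← R2 − 2/3·R1.
R2 ← R2 / (-13/6).
R1 ← R1 − 1/4·R2.
R3 ← R3 / (4/3).
R1 ← R1 + 43/26·R3.
R2 ← R2 + 2/39·R3.
Reading off the reduced rows gives p = -11/4, q = -14/5, r = 9/4.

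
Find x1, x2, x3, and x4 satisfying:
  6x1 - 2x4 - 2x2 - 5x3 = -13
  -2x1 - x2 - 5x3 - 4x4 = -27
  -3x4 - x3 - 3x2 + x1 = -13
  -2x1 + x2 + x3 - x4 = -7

Row-reduce the augmented matrix:
R1 ← R1 / (6).
R2 ← R2 + 2·R1.
R3 ← R3 − 1·R1.
R4 ← R4 + 2·R1.
R2 ← R2 / (-5/3).
R1 ← R1 + 1/3·R2.
R3 ← R3 + 8/3·R2.
R4 ← R4 − 1/3·R2.
R3 ← R3 / (21/2).
R1 ← R1 − 1/2·R3.
R2 ← R2 − 4·R3.
R4 ← R4 + 2·R3.
R4 ← R4 / (-59/35).
R1 ← R1 − 13/35·R4.
R2 ← R2 − 34/35·R4.
R3 ← R3 − 16/35·R4.
Reading off the reduced rows gives x1 = 0, x2 = -2, x3 = 1, x4 = 6.

x1 = 0, x2 = -2, x3 = 1, x4 = 6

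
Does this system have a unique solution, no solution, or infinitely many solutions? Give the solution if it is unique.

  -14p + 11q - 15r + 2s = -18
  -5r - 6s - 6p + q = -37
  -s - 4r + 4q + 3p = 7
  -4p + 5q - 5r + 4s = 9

no solution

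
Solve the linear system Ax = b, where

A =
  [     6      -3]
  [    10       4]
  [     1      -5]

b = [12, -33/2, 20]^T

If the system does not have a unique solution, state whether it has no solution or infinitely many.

no solution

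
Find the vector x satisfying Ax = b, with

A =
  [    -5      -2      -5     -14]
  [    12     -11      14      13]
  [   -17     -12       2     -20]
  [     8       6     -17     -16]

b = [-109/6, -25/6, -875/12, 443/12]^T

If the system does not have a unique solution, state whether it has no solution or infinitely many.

x_1 = 7/4, x_2 = 1, x_3 = -9/4, x_4 = 4/3

Row-reduce the augmented matrix:
R1 ← R1 / (-5).
R2 ← R2 − 12·R1.
R3 ← R3 + 17·R1.
R4 ← R4 − 8·R1.
R2 ← R2 / (-79/5).
R1 ← R1 − 2/5·R2.
R3 ← R3 + 26/5·R2.
R4 ← R4 − 14/5·R2.
R3 ← R3 / (1449/79).
R1 ← R1 − 83/79·R3.
R2 ← R2 + 10/79·R3.
R4 ← R4 + 1947/79·R3.
R4 ← R4 / (286/69).
R1 ← R1 − 64/207·R4.
R2 ← R2 − 319/207·R4.
R3 ← R3 − 388/207·R4.
Reading off the reduced rows gives x_1 = 7/4, x_2 = 1, x_3 = -9/4, x_4 = 4/3.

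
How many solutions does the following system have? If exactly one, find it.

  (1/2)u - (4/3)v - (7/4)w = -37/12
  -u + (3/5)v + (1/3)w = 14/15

Row-reduce:
R1 ← R1 / (1/2).
R2 ← R2 + 1·R1.
R2 ← R2 / (-31/15).
R1 ← R1 + 8/3·R2.
Rank is 2 with 3 unknowns, leaving w free.

infinitely many solutions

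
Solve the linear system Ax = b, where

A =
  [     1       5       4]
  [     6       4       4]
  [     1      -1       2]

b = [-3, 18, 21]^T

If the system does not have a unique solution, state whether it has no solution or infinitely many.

x_1 = 3, x_2 = -6, x_3 = 6

Row-reduce the augmented matrix:
R2 ← R2 − 6·R1.
R3 ← R3 − 1·R1.
R2 ← R2 / (-26).
R1 ← R1 − 5·R2.
R3 ← R3 + 6·R2.
R3 ← R3 / (34/13).
R1 ← R1 − 2/13·R3.
R2 ← R2 − 10/13·R3.
Reading off the reduced rows gives x_1 = 3, x_2 = -6, x_3 = 6.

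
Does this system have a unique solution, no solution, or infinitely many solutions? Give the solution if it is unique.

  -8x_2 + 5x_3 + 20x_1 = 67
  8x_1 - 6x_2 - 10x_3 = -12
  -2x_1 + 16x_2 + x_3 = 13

x_1 = 3, x_2 = 1, x_3 = 3

Row-reduce the augmented matrix:
R1 ← R1 / (20).
R2 ← R2 − 8·R1.
R3 ← R3 + 2·R1.
R2 ← R2 / (-14/5).
R1 ← R1 + 2/5·R2.
R3 ← R3 − 76/5·R2.
R3 ← R3 / (-891/14).
R1 ← R1 − 55/28·R3.
R2 ← R2 − 30/7·R3.
Reading off the reduced rows gives x_1 = 3, x_2 = 1, x_3 = 3.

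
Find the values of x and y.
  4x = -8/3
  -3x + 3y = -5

Row-reduce the augmented matrix:
R1 ← R1 / (4).
R2 ← R2 + 3·R1.
R2 ← R2 / (3).
Reading off the reduced rows gives x = -2/3, y = -7/3.

x = -2/3, y = -7/3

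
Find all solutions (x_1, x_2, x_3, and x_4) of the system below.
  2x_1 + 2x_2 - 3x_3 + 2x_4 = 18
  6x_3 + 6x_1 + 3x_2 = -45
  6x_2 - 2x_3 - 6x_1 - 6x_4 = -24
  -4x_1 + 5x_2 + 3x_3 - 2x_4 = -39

x_1 = 0, x_2 = -3, x_3 = -6, x_4 = 3

Row-reduce the augmented matrix:
R1 ← R1 / (2).
R2 ← R2 − 6·R1.
R3 ← R3 + 6·R1.
R4 ← R4 + 4·R1.
R2 ← R2 / (-3).
R1 ← R1 − 1·R2.
R3 ← R3 − 12·R2.
R4 ← R4 − 9·R2.
R3 ← R3 / (49).
R1 ← R1 − 7/2·R3.
R2 ← R2 + 5·R3.
R4 ← R4 − 42·R3.
R4 ← R4 / (32/7).
R1 ← R1 − 5/7·R4.
R2 ← R2 + 22/49·R4.
R3 ← R3 + 24/49·R4.
Reading off the reduced rows gives x_1 = 0, x_2 = -3, x_3 = -6, x_4 = 3.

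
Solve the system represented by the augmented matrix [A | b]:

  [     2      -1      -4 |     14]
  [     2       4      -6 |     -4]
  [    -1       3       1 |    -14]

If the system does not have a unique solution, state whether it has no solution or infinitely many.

no solution

Row-reduce:
R1 ← R1 / (2).
R2 ← R2 − 2·R1.
R3 ← R3 + 1·R1.
R2 ← R2 / (5).
R1 ← R1 + 1/2·R2.
R3 ← R3 − 5/2·R2.
Row 3 reduces to 0 = 2, a contradiction. The system is inconsistent.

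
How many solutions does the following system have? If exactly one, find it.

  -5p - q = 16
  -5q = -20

Row-reduce the augmented matrix:
R1 ← R1 / (-5).
R2 ← R2 / (-5).
R1 ← R1 − 1/5·R2.
Reading off the reduced rows gives p = -4, q = 4.

p = -4, q = 4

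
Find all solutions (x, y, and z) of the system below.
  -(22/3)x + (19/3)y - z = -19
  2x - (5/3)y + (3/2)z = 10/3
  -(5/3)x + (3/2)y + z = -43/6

Row-reduce:
R1 ← R1 / (-22/3).
R2 ← R2 − 2·R1.
R3 ← R3 + 5/3·R1.
R2 ← R2 / (2/33).
R1 ← R1 + 19/22·R2.
R3 ← R3 − 2/33·R2.
Row 3 reduces to 0 = -1, a contradiction. The system is inconsistent.

no solution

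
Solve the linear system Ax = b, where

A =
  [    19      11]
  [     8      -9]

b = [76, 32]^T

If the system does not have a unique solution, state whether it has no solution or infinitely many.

Row-reduce the augmented matrix:
R1 ← R1 / (19).
R2 ← R2 − 8·R1.
R2 ← R2 / (-259/19).
R1 ← R1 − 11/19·R2.
Reading off the reduced rows gives x_1 = 4, x_2 = 0.

x_1 = 4, x_2 = 0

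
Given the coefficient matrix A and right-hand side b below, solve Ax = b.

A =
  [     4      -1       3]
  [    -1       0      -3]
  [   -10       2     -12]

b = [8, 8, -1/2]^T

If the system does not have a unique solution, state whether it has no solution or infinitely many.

no solution

Row-reduce:
R1 ← R1 / (4).
R2 ← R2 + 1·R1.
R3 ← R3 + 10·R1.
R2 ← R2 / (-1/4).
R1 ← R1 + 1/4·R2.
R3 ← R3 + 1/2·R2.
Row 3 reduces to 0 = -1/2, a contradiction. The system is inconsistent.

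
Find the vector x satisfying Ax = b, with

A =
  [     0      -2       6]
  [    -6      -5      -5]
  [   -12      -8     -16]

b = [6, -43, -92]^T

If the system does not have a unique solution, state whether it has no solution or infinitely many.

Row-reduce:
Swap R1 and R2.
R1 ← R1 / (-6).
R3 ← R3 + 12·R1.
R2 ← R2 / (-2).
R1 ← R1 − 5/6·R2.
R3 ← R3 − 2·R2.
Rank is 2 with 3 unknowns, leaving x_3 free.

infinitely many solutions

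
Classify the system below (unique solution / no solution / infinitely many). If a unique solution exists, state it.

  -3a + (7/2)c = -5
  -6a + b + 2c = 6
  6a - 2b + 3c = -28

no solution

Row-reduce:
R1 ← R1 / (-3).
R2 ← R2 + 6·R1.
R3 ← R3 − 6·R1.
R3 ← R3 + 2·R2.
Row 3 reduces to 0 = -6, a contradiction. The system is inconsistent.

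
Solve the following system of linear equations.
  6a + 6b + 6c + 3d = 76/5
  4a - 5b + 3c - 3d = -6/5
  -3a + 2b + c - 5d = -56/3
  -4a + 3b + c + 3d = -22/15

a = 2, b = 0, c = -2/3, d = 12/5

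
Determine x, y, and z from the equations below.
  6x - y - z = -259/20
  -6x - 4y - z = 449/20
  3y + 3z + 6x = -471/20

x = -13/5, y = -7/5, z = -5/4

Row-reduce the augmented matrix:
R1 ← R1 / (6).
R2 ← R2 + 6·R1.
R3 ← R3 − 6·R1.
R2 ← R2 / (-5).
R1 ← R1 + 1/6·R2.
R3 ← R3 − 4·R2.
R3 ← R3 / (12/5).
R1 ← R1 + 1/10·R3.
R2 ← R2 − 2/5·R3.
Reading off the reduced rows gives x = -13/5, y = -7/5, z = -5/4.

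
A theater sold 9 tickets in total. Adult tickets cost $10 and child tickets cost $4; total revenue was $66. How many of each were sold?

Let a = adult tickets, c = child tickets.
  a + c = 9
  10a + 4c = 66
Row-reduce the augmented matrix:
R2 ← R2 − 10·R1.
R2 ← R2 / (-6).
R1 ← R1 − 1·R2.
Reading off the reduced rows gives a = 5, c = 4.

adult tickets: 5, child tickets: 4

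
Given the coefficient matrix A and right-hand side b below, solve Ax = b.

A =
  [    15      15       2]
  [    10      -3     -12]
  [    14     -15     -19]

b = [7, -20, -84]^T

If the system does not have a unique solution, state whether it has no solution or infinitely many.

x_1 = -5, x_2 = 6, x_3 = -4

Row-reduce the augmented matrix:
R1 ← R1 / (15).
R2 ← R2 − 10·R1.
R3 ← R3 − 14·R1.
R2 ← R2 / (-13).
R1 ← R1 − 1·R2.
R3 ← R3 + 29·R2.
R3 ← R3 / (577/65).
R1 ← R1 + 58/65·R3.
R2 ← R2 − 40/39·R3.
Reading off the reduced rows gives x_1 = -5, x_2 = 6, x_3 = -4.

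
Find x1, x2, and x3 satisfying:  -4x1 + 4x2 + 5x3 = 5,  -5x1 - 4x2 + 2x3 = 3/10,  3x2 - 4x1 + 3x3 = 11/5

Row-reduce the augmented matrix:
R1 ← R1 / (-4).
R2 ← R2 + 5·R1.
R3 ← R3 + 4·R1.
R2 ← R2 / (-9).
R1 ← R1 + 1·R2.
R3 ← R3 + 1·R2.
R3 ← R3 / (-55/36).
R1 ← R1 + 7/9·R3.
R2 ← R2 − 17/36·R3.
Reading off the reduced rows gives x1 = 1/2, x2 = 0, x3 = 7/5.

x1 = 1/2, x2 = 0, x3 = 7/5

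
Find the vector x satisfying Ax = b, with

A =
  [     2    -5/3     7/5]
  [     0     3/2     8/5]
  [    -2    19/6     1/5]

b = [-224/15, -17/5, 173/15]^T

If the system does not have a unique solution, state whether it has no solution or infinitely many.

infinitely many solutions

Row-reduce:
R1 ← R1 / (2).
R3 ← R3 + 2·R1.
R2 ← R2 / (3/2).
R1 ← R1 + 5/6·R2.
R3 ← R3 − 3/2·R2.
Rank is 2 with 3 unknowns, leaving x_3 free.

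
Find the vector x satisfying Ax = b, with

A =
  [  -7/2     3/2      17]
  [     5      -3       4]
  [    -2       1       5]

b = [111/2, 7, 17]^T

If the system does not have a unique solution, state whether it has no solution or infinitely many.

Row-reduce:
R1 ← R1 / (-7/2).
R2 ← R2 − 5·R1.
R3 ← R3 + 2·R1.
R2 ← R2 / (-6/7).
R1 ← R1 + 3/7·R2.
R3 ← R3 − 1/7·R2.
Row 3 reduces to 0 = -1/3, a contradiction. The system is inconsistent.

no solution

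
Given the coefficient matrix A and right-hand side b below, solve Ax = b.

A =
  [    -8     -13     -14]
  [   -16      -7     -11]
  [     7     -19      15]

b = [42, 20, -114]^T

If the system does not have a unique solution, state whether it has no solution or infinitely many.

x_1 = 2, x_2 = 2, x_3 = -6

Row-reduce the augmented matrix:
R1 ← R1 / (-8).
R2 ← R2 + 16·R1.
R3 ← R3 − 7·R1.
R2 ← R2 / (19).
R1 ← R1 − 13/8·R2.
R3 ← R3 + 243/8·R2.
R3 ← R3 / (4549/152).
R1 ← R1 − 45/152·R3.
R2 ← R2 − 17/19·R3.
Reading off the reduced rows gives x_1 = 2, x_2 = 2, x_3 = -6.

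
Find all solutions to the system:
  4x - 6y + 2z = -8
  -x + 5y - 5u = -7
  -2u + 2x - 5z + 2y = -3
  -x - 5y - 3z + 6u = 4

x = 2, y = 3, z = 1, u = 4

Row-reduce the augmented matrix:
R1 ← R1 / (4).
R2 ← R2 + 1·R1.
R3 ← R3 − 2·R1.
R4 ← R4 + 1·R1.
R2 ← R2 / (7/2).
R1 ← R1 + 3/2·R2.
R3 ← R3 − 5·R2.
R4 ← R4 + 13/2·R2.
R3 ← R3 / (-47/7).
R1 ← R1 − 5/7·R3.
R2 ← R2 − 1/7·R3.
R4 ← R4 + 11/7·R3.
R4 ← R4 / (-211/47).
R1 ← R1 + 75/47·R4.
R2 ← R2 + 62/47·R4.
R3 ← R3 + 36/47·R4.
Reading off the reduced rows gives x = 2, y = 3, z = 1, u = 4.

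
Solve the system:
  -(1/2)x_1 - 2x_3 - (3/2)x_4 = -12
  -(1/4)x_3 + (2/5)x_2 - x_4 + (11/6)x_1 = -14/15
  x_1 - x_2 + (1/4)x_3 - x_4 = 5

infinitely many solutions

Row-reduce:
R1 ← R1 / (-1/2).
R2 ← R2 − 11/6·R1.
R3 ← R3 − 1·R1.
R2 ← R2 / (2/5).
R3 ← R3 + 1·R2.
R3 ← R3 / (-545/24).
R1 ← R1 − 4·R3.
R2 ← R2 + 455/24·R3.
Rank is 3 with 4 unknowns, leaving x_4 free.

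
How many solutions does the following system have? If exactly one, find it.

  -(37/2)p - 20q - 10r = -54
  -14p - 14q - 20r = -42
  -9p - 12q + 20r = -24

infinitely many solutions

Row-reduce:
R1 ← R1 / (-37/2).
R2 ← R2 + 14·R1.
R3 ← R3 + 9·R1.
R2 ← R2 / (42/37).
R1 ← R1 − 40/37·R2.
R3 ← R3 + 84/37·R2.
Rank is 2 with 3 unknowns, leaving r free.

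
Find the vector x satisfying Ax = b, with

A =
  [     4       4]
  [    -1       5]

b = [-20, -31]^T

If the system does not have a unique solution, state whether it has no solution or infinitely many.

Row-reduce the augmented matrix:
R1 ← R1 / (4).
R2 ← R2 + 1·R1.
R2 ← R2 / (6).
R1 ← R1 − 1·R2.
Reading off the reduced rows gives x_1 = 1, x_2 = -6.

x_1 = 1, x_2 = -6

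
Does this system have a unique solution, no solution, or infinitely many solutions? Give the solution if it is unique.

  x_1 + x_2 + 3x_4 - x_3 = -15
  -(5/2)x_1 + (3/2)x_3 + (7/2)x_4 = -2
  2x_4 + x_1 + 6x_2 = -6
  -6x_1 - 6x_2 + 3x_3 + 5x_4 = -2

no solution

Row-reduce:
R2 ← R2 + 5/2·R1.
R3 ← R3 − 1·R1.
R4 ← R4 + 6·R1.
R2 ← R2 / (5/2).
R1 ← R1 − 1·R2.
R3 ← R3 − 5·R2.
R3 ← R3 / (3).
R1 ← R1 + 3/5·R3.
R2 ← R2 + 2/5·R3.
R4 ← R4 + 3·R3.
Row 4 reduces to 0 = -4, a contradiction. The system is inconsistent.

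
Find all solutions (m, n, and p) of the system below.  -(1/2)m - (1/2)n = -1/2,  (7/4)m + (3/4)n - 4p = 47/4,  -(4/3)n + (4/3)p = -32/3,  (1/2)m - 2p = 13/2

Row-reduce:
R1 ← R1 / (-1/2).
R2 ← R2 − 7/4·R1.
R4 ← R4 − 1/2·R1.
R2 ← R2 / (-1).
R1 ← R1 − 1·R2.
R3 ← R3 + 4/3·R2.
R4 ← R4 + 1/2·R2.
R3 ← R3 / (20/3).
R1 ← R1 + 4·R3.
R2 ← R2 − 4·R3.
Row 4 reduces to 0 = 1, a contradiction. The system is inconsistent.

no solution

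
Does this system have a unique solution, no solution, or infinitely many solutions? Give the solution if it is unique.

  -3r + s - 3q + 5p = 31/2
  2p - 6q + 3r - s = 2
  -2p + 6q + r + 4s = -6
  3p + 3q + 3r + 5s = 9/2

Row-reduce the augmented matrix:
R1 ← R1 / (5).
R2 ← R2 − 2·R1.
R3 ← R3 + 2·R1.
R4 ← R4 − 3·R1.
R2 ← R2 / (-24/5).
R1 ← R1 + 3/5·R2.
R3 ← R3 − 24/5·R2.
R4 ← R4 − 24/5·R2.
R3 ← R3 / (4).
R1 ← R1 + 9/8·R3.
R2 ← R2 + 7/8·R3.
R4 ← R4 − 9·R3.
R4 ← R4 / (-15/4).
R1 ← R1 − 39/32·R4.
R2 ← R2 − 91/96·R4.
R3 ← R3 − 3/4·R4.
Reading off the reduced rows gives p = 5/2, q = 0, r = -1, s = 0.

p = 5/2, q = 0, r = -1, s = 0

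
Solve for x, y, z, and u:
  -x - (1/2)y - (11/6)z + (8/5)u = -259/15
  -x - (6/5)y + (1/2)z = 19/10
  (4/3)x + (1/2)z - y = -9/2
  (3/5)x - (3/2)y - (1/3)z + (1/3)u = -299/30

x = -3, y = 3, z = 5, u = -6

Row-reduce the augmented matrix:
R1 ← R1 / (-1).
R2 ← R2 + 1·R1.
R3 ← R3 − 4/3·R1.
R4 ← R4 − 3/5·R1.
R2 ← R2 / (-7/10).
R1 ← R1 − 1/2·R2.
R3 ← R3 + 5/3·R2.
R4 ← R4 + 9/5·R2.
R3 ← R3 / (-15/2).
R1 ← R1 − 7/2·R3.
R2 ← R2 + 10/3·R3.
R4 ← R4 + 223/30·R3.
R4 ← R4 / (-3799/7875).
R1 ← R1 − 16/525·R4.
R2 ← R2 + 16/45·R4.
R3 ← R3 + 416/525·R4.
Reading off the reduced rows gives x = -3, y = 3, z = 5, u = -6.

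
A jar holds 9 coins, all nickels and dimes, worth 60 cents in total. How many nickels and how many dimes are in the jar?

Let n = nickels, d = dimes.
  n + d = 9
  5n + 10d = 60
Row-reduce the augmented matrix:
R2 ← R2 − 5·R1.
R2 ← R2 / (5).
R1 ← R1 − 1·R2.
Reading off the reduced rows gives n = 6, d = 3.

nickels: 6, dimes: 3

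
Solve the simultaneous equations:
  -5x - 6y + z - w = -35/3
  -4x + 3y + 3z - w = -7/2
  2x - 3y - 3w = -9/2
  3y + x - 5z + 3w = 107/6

Row-reduce the augmented matrix:
R1 ← R1 / (-5).
R2 ← R2 + 4·R1.
R3 ← R3 − 2·R1.
R4 ← R4 − 1·R1.
R2 ← R2 / (39/5).
R1 ← R1 − 6/5·R2.
R3 ← R3 + 27/5·R2.
R4 ← R4 − 9/5·R2.
R3 ← R3 / (25/13).
R1 ← R1 + 7/13·R3.
R2 ← R2 − 11/39·R3.
R4 ← R4 + 69/13·R3.
R4 ← R4 / (-173/25).
R1 ← R1 + 19/25·R4.
R2 ← R2 − 37/75·R4.
R3 ← R3 + 46/25·R4.
Reading off the reduced rows gives x = 0, y = 3/2, z = -8/3, w = 0.

x = 0, y = 3/2, z = -8/3, w = 0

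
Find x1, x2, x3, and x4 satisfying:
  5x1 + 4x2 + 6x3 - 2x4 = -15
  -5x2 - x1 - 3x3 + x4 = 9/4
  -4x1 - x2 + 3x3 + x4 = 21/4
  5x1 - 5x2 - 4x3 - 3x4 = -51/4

Row-reduce the augmented matrix:
R1 ← R1 / (5).
R2 ← R2 + 1·R1.
R3 ← R3 + 4·R1.
R4 ← R4 − 5·R1.
R2 ← R2 / (-21/5).
R1 ← R1 − 4/5·R2.
R3 ← R3 − 11/5·R2.
R4 ← R4 + 9·R2.
R3 ← R3 / (48/7).
R1 ← R1 − 6/7·R3.
R2 ← R2 − 3/7·R3.
R4 ← R4 + 43/7·R3.
R4 ← R4 / (-61/24).
R1 ← R1 + 1/4·R4.
R2 ← R2 + 1/8·R4.
R3 ← R3 + 1/24·R4.
Reading off the reduced rows gives x1 = -2, x2 = 3/4, x3 = -1, x4 = 1.

x1 = -2, x2 = 3/4, x3 = -1, x4 = 1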